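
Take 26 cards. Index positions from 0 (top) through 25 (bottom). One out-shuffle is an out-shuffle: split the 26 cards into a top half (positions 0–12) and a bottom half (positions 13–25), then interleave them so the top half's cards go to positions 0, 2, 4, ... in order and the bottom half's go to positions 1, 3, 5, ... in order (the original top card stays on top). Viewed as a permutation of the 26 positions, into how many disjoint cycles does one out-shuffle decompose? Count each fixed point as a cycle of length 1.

Trace each unvisited position around until it returns:
(0) (1 2 4 8 16 7 ... len 20) (5 10 20 15) (25)
4 cycles in total.

4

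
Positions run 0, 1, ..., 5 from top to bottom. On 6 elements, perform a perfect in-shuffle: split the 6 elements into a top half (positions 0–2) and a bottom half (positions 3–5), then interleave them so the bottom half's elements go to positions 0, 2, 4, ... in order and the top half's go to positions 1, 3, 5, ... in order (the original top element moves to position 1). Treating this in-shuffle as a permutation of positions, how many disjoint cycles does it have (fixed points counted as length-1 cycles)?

Trace each unvisited position around until it returns:
(0 1 3) (2 5 4)
2 cycles in total.

2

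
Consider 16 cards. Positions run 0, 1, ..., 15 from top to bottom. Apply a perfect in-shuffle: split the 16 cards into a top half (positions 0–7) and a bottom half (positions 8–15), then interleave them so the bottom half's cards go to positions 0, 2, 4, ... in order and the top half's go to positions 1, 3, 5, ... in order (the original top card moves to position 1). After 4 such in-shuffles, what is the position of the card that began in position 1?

Track the card's position through each in-shuffle:
1 → 3 → 7 → 15 → 14

14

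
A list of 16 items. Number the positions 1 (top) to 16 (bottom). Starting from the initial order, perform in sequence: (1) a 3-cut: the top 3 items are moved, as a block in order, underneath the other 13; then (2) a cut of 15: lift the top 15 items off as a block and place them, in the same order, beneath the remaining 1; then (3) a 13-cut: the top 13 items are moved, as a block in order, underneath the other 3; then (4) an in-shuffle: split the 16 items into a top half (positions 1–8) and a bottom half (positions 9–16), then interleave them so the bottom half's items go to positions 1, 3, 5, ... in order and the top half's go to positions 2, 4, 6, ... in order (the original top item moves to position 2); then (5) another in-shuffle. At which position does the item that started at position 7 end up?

Track the item from position 7 forward through each operation:
  after op 1 (cut 3): 7 → 4
  after op 2 (cut 15): 4 → 5
  after op 3 (cut 13): 5 → 8
  after op 4 (in-shuffle): 8 → 16
  after op 5 (in-shuffle): 16 → 15

15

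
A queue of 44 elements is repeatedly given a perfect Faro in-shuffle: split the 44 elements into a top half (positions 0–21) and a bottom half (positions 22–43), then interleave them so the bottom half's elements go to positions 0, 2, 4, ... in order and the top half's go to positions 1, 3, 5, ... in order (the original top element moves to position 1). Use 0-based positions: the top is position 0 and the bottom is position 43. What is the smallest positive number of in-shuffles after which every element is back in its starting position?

12

The in-shuffle permutes the 44 positions with cycle lengths [2, 4, 4, 4, 6, 12, 12].
Every element is home exactly when every cycle has completed a whole number of laps, i.e. after lcm(2, 4, 6, 12) = 12 in-shuffles.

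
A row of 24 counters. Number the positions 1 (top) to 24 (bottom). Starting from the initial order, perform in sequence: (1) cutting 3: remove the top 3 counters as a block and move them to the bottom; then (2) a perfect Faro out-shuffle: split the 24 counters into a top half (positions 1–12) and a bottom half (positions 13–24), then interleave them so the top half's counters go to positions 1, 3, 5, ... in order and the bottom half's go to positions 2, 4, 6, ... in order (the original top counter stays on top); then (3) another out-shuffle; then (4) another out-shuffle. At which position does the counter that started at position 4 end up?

Track the counter from position 4 forward through each operation:
  after op 1 (cut 3): 4 → 1
  after op 2 (out-shuffle): 1 → 1
  after op 3 (out-shuffle): 1 → 1
  after op 4 (out-shuffle): 1 → 1

1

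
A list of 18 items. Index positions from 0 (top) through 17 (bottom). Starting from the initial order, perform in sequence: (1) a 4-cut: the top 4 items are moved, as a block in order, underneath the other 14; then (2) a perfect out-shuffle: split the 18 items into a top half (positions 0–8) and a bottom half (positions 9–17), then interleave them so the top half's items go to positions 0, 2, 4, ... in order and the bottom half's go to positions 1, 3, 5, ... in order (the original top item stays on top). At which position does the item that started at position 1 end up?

13

Track the item from position 1 forward through each operation:
  after op 1 (cut 4): 1 → 15
  after op 2 (out-shuffle): 15 → 13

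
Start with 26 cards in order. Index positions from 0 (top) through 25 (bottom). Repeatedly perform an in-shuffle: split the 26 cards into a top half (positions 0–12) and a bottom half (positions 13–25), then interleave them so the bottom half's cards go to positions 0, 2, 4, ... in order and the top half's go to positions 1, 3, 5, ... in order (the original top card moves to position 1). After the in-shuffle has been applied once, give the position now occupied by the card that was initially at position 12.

Track the card's position through each in-shuffle:
12 → 25

25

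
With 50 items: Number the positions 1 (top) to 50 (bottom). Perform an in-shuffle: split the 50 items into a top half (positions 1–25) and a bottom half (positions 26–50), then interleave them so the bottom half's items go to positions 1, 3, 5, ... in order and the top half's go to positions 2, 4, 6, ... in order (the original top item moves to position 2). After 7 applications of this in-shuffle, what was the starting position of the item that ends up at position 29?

Work backwards from position 29, undoing one in-shuffle at a time:
29 ← 40 ← 20 ← 10 ← 5 ← 28 ← 14 ← 7
So the item now at position 29 started at position 7.

7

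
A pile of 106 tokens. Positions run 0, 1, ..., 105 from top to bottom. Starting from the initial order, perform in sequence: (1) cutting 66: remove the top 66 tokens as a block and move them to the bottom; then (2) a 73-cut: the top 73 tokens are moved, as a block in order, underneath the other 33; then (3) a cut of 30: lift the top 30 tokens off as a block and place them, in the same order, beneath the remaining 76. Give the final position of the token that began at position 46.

89

Track the token from position 46 forward through each operation:
  after op 1 (cut 66): 46 → 86
  after op 2 (cut 73): 86 → 13
  after op 3 (cut 30): 13 → 89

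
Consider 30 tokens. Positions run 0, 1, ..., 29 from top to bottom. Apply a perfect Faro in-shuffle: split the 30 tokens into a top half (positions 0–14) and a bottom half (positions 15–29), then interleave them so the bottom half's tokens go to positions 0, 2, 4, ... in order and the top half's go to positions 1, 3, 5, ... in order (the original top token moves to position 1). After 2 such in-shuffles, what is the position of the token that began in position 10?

12

Track the token's position through each in-shuffle:
10 → 21 → 12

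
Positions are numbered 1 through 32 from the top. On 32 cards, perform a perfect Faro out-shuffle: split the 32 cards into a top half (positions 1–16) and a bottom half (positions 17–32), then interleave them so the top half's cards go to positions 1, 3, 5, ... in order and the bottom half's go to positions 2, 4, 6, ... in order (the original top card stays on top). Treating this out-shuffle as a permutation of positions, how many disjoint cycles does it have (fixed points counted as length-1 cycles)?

8

Trace each unvisited position around until it returns:
(1) (2 3 5 9 17) (4 7 13 25 18) (6 11 21 10 19) (8 15 29 26 20) (12 23 14 27 22) (16 31 30 28 24) (32)
8 cycles in total.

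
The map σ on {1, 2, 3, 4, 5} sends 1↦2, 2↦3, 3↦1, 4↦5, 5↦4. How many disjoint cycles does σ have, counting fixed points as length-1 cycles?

2

Cycle decomposition: (1 2 3) (4 5).
2 cycles.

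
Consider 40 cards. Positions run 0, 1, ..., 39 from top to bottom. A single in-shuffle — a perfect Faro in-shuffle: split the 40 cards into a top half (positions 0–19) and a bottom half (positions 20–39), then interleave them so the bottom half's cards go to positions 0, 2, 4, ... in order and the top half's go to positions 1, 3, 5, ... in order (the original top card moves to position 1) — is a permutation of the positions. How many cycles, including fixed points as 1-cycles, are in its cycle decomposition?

Trace each unvisited position around until it returns:
(0 1 3 7 15 31 ... len 20) (2 5 11 23 6 13 ... len 20)
2 cycles in total.

2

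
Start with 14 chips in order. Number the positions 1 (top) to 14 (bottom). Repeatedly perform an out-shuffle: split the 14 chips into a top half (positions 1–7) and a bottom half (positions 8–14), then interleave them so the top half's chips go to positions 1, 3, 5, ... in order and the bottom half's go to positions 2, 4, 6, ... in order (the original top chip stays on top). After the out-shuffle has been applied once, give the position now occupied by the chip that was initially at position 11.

Track the chip's position through each out-shuffle:
11 → 8

8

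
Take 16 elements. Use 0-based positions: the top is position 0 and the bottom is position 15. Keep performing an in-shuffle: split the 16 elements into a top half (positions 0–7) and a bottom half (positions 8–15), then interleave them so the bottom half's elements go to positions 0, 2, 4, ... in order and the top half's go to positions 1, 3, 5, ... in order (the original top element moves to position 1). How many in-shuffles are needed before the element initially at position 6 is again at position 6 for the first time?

8

Follow position 6 under repeated in-shuffles:
6 → 13 → 10 → 4 → 9 → 2 → 5 → 11 → 6
It first returns after 8 in-shuffles.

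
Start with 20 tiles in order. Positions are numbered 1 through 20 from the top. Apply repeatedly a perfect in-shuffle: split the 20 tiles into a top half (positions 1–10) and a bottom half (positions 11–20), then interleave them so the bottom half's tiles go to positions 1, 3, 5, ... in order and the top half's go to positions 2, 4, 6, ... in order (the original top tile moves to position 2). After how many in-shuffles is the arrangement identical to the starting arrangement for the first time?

The in-shuffle permutes the 20 positions with cycle lengths [2, 3, 3, 6, 6].
Every tile is home exactly when every cycle has completed a whole number of laps, i.e. after lcm(2, 3, 6) = 6 in-shuffles.

6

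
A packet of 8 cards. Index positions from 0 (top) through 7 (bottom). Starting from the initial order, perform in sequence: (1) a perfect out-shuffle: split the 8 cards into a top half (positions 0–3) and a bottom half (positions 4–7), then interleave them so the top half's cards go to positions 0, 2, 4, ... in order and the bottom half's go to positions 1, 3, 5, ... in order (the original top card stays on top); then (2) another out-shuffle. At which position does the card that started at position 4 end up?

2

Track the card from position 4 forward through each operation:
  after op 1 (out-shuffle): 4 → 1
  after op 2 (out-shuffle): 1 → 2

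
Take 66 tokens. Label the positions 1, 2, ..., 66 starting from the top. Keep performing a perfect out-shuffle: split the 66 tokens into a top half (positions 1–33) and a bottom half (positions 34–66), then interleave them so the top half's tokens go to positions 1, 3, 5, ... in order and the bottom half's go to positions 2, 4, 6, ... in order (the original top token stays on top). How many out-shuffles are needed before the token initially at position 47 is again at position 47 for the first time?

12

Follow position 47 under repeated out-shuffles:
47 → 28 → 55 → 44 → 22 → 43 → 20 → 39 → 12 → 23 → 45 → 24 → 47
It first returns after 12 out-shuffles.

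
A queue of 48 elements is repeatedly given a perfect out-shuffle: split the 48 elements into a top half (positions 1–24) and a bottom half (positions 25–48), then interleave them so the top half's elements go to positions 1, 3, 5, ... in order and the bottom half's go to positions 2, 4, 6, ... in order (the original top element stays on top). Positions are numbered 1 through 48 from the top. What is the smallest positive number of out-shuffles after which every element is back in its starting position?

23

The out-shuffle permutes the 48 positions with cycle lengths [1, 1, 23, 23].
Every element is home exactly when every cycle has completed a whole number of laps, i.e. after lcm(1, 23) = 23 out-shuffles.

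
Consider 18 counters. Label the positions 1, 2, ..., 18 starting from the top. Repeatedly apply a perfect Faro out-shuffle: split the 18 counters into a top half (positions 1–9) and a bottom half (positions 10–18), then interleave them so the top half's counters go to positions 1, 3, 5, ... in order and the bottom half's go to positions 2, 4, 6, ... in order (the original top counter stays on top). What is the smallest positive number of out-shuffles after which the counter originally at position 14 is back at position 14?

8

Follow position 14 under repeated out-shuffles:
14 → 10 → 2 → 3 → 5 → 9 → 17 → 16 → 14
It first returns after 8 out-shuffles.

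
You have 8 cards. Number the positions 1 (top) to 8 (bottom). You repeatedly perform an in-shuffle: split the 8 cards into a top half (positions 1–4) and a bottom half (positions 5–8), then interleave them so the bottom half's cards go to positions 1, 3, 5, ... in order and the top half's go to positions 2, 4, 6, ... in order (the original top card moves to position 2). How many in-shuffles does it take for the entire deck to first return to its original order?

6

The in-shuffle permutes the 8 positions with cycle lengths [2, 6].
Every card is home exactly when every cycle has completed a whole number of laps, i.e. after lcm(2, 6) = 6 in-shuffles.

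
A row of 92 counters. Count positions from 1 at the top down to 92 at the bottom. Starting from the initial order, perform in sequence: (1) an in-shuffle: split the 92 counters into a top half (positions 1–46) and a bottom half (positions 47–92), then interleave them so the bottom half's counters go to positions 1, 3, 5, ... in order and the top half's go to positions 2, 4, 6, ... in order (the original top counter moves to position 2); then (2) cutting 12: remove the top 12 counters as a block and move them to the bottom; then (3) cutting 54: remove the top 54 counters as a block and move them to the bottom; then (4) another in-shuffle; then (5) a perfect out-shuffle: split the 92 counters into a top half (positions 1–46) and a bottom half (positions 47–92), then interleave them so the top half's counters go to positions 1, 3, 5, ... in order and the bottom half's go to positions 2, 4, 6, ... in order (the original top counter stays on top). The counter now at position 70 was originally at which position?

77

Undo the operations in reverse order, starting from position 70:
  undo op 5 (out-shuffle, from bottom half): 70 ← 81
  undo op 4 (in-shuffle, from bottom half): 81 ← 87
  undo op 3 (cut 54): 87 ← 49
  undo op 2 (cut 12): 49 ← 61
  undo op 1 (in-shuffle, from bottom half): 61 ← 77
So the counter at position 70 came from original position 77.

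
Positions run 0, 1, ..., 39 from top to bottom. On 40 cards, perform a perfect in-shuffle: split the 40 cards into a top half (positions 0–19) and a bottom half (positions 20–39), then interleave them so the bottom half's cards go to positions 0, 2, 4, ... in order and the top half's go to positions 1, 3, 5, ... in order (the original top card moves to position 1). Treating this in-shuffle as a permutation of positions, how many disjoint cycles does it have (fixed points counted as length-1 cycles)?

Trace each unvisited position around until it returns:
(0 1 3 7 15 31 ... len 20) (2 5 11 23 6 13 ... len 20)
2 cycles in total.

2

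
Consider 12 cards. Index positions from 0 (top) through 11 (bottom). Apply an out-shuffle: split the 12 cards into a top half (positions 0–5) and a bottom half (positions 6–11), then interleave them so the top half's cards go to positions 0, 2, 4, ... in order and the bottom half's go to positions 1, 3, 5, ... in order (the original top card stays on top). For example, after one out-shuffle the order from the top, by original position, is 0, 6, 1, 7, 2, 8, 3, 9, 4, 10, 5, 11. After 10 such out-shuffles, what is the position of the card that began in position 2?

Track the card's position through each out-shuffle:
2 → 4 → 8 → 5 → 10 → 9 → 7 → 3 → 6 → 1 → 2

2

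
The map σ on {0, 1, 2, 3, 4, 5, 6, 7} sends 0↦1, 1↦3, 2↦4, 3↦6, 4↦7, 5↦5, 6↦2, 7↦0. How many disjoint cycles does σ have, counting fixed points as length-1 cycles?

Cycle decomposition: (0 1 3 6 2 4 7) (5).
2 cycles.

2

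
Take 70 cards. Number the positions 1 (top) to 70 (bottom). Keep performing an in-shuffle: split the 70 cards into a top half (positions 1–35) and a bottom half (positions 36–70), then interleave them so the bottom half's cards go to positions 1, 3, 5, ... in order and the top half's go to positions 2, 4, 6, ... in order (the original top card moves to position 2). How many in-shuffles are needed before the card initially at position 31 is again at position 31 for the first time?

35

Follow position 31 under repeated in-shuffles:
31 → 62 → 53 → 35 → 70 → 69 → 67 → 63 → ... → 31 (length 35)
It first returns after 35 in-shuffles.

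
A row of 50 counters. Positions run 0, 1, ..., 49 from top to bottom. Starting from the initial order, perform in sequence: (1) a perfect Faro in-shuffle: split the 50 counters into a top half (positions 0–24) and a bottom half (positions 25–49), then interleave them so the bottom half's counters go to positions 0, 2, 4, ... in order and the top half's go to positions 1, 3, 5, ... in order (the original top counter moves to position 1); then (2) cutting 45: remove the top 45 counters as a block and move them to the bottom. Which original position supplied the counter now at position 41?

Undo the operations in reverse order, starting from position 41:
  undo op 2 (cut 45): 41 ← 36
  undo op 1 (in-shuffle, from bottom half): 36 ← 43
So the counter at position 41 came from original position 43.

43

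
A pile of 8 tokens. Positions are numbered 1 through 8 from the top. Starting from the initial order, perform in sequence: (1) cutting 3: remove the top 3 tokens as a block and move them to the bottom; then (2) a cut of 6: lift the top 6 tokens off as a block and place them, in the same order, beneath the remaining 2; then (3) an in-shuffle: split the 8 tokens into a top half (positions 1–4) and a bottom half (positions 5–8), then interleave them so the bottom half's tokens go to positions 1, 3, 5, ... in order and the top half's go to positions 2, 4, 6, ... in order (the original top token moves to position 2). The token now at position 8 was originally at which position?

Undo the operations in reverse order, starting from position 8:
  undo op 3 (in-shuffle, from top half): 8 ← 4
  undo op 2 (cut 6): 4 ← 2
  undo op 1 (cut 3): 2 ← 5
So the token at position 8 came from original position 5.

5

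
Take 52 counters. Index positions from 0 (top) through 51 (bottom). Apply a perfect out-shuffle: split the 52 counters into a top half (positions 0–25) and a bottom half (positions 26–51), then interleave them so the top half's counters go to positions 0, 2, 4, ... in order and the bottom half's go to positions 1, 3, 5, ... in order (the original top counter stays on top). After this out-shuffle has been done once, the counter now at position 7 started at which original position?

29

Work backwards from position 7, undoing one out-shuffle at a time:
7 ← 29
So the counter now at position 7 started at position 29.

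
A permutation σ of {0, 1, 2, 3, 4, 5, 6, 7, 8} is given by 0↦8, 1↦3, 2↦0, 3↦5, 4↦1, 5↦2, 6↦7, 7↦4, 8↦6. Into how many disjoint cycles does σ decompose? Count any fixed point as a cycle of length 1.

Cycle decomposition: (0 8 6 7 4 1 3 5 2).
1 cycle.

1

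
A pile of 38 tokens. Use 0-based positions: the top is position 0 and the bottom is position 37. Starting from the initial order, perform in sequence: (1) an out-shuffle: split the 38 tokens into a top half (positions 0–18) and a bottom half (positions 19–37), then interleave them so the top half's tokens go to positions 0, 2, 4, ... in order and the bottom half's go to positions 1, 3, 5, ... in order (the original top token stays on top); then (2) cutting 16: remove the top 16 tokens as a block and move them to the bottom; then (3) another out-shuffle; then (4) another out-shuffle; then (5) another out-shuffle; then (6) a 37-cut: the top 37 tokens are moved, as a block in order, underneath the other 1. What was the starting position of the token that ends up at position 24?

2

Undo the operations in reverse order, starting from position 24:
  undo op 6 (cut 37): 24 ← 23
  undo op 5 (out-shuffle, from bottom half): 23 ← 30
  undo op 4 (out-shuffle, from top half): 30 ← 15
  undo op 3 (out-shuffle, from bottom half): 15 ← 26
  undo op 2 (cut 16): 26 ← 4
  undo op 1 (out-shuffle, from top half): 4 ← 2
So the token at position 24 came from original position 2.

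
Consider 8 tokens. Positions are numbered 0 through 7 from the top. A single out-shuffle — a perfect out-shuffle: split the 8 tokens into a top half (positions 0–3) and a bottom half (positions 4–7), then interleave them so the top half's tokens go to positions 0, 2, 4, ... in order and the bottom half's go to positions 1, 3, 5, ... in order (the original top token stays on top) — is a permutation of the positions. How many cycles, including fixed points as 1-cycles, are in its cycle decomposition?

Trace each unvisited position around until it returns:
(0) (1 2 4) (3 6 5) (7)
4 cycles in total.

4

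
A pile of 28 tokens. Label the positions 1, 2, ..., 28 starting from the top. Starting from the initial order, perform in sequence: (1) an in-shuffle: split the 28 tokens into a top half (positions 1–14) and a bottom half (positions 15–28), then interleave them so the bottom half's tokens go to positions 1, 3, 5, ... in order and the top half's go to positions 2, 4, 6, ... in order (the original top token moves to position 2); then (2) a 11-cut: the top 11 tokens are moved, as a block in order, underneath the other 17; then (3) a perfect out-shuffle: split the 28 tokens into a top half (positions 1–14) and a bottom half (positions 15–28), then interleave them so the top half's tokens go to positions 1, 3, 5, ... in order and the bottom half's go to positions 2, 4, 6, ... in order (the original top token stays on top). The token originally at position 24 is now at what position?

15

Track the token from position 24 forward through each operation:
  after op 1 (in-shuffle): 24 → 19
  after op 2 (cut 11): 19 → 8
  after op 3 (out-shuffle): 8 → 15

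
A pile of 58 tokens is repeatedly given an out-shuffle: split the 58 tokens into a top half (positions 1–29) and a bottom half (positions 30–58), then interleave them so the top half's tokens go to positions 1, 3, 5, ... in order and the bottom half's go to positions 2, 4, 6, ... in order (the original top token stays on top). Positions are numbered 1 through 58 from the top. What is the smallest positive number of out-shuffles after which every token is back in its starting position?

18

The out-shuffle permutes the 58 positions with cycle lengths [1, 1, 2, 18, 18, 18].
Every token is home exactly when every cycle has completed a whole number of laps, i.e. after lcm(1, 2, 18) = 18 out-shuffles.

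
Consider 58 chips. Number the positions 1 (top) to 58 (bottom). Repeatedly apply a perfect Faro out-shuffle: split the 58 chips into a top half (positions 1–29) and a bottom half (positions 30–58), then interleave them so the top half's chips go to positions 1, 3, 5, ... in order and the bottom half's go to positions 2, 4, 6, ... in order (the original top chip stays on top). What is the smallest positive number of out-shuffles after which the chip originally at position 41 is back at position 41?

18

Follow position 41 under repeated out-shuffles:
41 → 24 → 47 → 36 → 14 → 27 → 53 → 48 → 38 → 18 → 35 → 12 → 23 → 45 → 32 → 6 → 11 → 21 → 41
It first returns after 18 out-shuffles.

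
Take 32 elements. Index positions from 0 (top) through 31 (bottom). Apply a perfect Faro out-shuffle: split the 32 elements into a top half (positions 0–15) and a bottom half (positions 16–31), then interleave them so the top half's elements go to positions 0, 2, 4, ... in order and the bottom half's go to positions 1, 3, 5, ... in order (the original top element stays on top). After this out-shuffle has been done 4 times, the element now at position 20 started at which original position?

9

Work backwards from position 20, undoing one out-shuffle at a time:
20 ← 10 ← 5 ← 18 ← 9
So the element now at position 20 started at position 9.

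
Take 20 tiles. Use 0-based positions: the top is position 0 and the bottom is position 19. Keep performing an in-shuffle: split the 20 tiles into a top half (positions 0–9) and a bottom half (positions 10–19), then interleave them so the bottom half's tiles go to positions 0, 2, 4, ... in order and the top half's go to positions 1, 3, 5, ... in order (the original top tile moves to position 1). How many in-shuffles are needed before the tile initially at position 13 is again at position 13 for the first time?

Follow position 13 under repeated in-shuffles:
13 → 6 → 13
It first returns after 2 in-shuffles.

2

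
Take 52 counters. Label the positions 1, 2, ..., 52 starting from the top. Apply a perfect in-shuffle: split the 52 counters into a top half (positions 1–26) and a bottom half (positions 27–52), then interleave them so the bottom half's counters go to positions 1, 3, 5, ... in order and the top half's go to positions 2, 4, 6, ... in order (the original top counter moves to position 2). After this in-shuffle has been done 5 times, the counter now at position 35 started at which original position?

Work backwards from position 35, undoing one in-shuffle at a time:
35 ← 44 ← 22 ← 11 ← 32 ← 16
So the counter now at position 35 started at position 16.

16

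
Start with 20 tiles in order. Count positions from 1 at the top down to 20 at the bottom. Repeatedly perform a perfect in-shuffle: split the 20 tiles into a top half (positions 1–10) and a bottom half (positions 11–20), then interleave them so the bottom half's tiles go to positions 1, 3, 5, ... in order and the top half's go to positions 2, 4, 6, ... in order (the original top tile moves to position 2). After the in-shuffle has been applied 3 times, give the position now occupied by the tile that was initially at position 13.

Track the tile's position through each in-shuffle:
13 → 5 → 10 → 20

20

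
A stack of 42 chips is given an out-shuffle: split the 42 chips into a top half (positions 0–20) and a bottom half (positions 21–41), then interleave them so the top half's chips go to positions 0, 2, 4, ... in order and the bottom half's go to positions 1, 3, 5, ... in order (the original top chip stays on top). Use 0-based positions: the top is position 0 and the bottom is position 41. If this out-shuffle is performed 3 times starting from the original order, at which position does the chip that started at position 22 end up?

Track the chip's position through each out-shuffle:
22 → 3 → 6 → 12

12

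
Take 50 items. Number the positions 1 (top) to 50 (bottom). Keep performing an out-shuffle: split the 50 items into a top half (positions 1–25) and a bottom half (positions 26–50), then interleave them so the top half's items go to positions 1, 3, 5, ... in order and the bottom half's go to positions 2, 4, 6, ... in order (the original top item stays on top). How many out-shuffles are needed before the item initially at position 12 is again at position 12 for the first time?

21

Follow position 12 under repeated out-shuffles:
12 → 23 → 45 → 40 → 30 → 10 → 19 → 37 → ... → 12 (length 21)
It first returns after 21 out-shuffles.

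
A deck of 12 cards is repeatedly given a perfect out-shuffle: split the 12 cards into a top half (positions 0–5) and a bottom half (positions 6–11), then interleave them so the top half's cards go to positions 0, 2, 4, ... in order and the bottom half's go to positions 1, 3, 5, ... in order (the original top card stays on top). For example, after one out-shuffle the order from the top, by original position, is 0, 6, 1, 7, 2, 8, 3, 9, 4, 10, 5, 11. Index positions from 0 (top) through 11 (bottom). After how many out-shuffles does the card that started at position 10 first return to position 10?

Follow position 10 under repeated out-shuffles:
10 → 9 → 7 → 3 → 6 → 1 → 2 → 4 → 8 → 5 → 10
It first returns after 10 out-shuffles.

10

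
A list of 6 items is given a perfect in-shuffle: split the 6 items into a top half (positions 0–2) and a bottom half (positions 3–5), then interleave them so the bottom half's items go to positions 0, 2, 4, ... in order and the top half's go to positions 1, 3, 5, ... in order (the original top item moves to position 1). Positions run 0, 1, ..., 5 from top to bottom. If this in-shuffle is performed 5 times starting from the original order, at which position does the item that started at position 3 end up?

1

Track the item's position through each in-shuffle:
3 → 0 → 1 → 3 → 0 → 1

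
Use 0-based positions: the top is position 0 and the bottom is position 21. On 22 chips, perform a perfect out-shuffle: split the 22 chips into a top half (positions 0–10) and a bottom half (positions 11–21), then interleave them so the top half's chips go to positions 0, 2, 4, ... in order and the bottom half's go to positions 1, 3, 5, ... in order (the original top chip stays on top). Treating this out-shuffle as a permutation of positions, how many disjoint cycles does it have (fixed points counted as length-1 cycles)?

Trace each unvisited position around until it returns:
(0) (1 2 4 8 16 11) (3 6 12) (5 10 20 19 17 13) (7 14) (9 18 15) (21)
7 cycles in total.

7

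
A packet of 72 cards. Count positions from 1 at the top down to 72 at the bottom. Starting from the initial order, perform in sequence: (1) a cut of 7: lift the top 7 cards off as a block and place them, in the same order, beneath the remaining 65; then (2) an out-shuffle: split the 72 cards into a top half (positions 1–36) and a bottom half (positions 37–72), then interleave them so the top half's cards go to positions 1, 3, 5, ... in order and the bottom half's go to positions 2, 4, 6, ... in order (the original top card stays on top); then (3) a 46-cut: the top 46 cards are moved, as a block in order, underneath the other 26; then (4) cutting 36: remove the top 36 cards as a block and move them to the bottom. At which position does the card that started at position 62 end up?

28

Track the card from position 62 forward through each operation:
  after op 1 (cut 7): 62 → 55
  after op 2 (out-shuffle): 55 → 38
  after op 3 (cut 46): 38 → 64
  after op 4 (cut 36): 64 → 28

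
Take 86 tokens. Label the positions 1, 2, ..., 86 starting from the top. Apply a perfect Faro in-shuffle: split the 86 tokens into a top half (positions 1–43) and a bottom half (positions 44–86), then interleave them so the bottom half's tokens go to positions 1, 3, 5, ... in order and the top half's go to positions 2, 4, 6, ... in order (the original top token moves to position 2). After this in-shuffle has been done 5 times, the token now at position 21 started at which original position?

Work backwards from position 21, undoing one in-shuffle at a time:
21 ← 54 ← 27 ← 57 ← 72 ← 36
So the token now at position 21 started at position 36.

36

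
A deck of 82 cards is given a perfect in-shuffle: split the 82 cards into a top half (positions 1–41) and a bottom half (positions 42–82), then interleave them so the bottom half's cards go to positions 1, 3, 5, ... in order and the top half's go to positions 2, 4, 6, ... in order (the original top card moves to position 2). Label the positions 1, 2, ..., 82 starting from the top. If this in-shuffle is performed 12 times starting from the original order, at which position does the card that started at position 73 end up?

Track the card's position through each in-shuffle:
73 → 63 → 43 → 3 → 6 → 12 → 24 → 48 → 13 → 26 → 52 → 21 → 42

42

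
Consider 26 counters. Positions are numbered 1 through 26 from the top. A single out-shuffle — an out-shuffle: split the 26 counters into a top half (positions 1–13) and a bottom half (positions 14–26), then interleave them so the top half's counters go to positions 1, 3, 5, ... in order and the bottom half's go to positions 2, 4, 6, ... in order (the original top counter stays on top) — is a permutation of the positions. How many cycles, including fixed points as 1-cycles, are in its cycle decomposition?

4

Trace each unvisited position around until it returns:
(1) (2 3 5 9 17 8 ... len 20) (6 11 21 16) (26)
4 cycles in total.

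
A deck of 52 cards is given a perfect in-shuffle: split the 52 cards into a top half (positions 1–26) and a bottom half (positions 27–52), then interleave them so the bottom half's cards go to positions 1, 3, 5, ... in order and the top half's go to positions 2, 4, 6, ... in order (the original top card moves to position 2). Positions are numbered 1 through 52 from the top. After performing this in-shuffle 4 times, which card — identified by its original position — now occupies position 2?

20

Work backwards from position 2, undoing one in-shuffle at a time:
2 ← 1 ← 27 ← 40 ← 20
So the card now at position 2 started at position 20.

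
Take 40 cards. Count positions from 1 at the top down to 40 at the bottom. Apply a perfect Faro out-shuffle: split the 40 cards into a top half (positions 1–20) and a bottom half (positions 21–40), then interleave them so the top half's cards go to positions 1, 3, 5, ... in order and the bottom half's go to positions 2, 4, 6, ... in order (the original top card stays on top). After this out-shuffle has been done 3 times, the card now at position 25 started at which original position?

4

Work backwards from position 25, undoing one out-shuffle at a time:
25 ← 13 ← 7 ← 4
So the card now at position 25 started at position 4.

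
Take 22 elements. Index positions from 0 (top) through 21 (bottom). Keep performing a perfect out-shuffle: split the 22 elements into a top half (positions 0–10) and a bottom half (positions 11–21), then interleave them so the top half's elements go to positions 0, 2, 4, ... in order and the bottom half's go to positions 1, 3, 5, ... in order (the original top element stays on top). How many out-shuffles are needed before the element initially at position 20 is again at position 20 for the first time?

Follow position 20 under repeated out-shuffles:
20 → 19 → 17 → 13 → 5 → 10 → 20
It first returns after 6 out-shuffles.

6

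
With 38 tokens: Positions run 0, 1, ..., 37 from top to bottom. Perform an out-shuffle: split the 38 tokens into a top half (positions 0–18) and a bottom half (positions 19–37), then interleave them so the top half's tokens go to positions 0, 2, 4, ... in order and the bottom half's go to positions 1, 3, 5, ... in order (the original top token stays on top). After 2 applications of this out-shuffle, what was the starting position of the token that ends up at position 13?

31

Work backwards from position 13, undoing one out-shuffle at a time:
13 ← 25 ← 31
So the token now at position 13 started at position 31.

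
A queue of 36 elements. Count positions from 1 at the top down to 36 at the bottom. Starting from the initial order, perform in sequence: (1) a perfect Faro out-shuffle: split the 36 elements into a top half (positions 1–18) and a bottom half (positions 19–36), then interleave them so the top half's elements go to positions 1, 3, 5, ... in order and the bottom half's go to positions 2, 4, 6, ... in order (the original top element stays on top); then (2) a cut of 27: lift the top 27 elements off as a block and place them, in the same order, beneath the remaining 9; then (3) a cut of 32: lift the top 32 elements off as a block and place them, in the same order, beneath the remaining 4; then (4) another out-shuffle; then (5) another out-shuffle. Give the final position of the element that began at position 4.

7

Track the element from position 4 forward through each operation:
  after op 1 (out-shuffle): 4 → 7
  after op 2 (cut 27): 7 → 16
  after op 3 (cut 32): 16 → 20
  after op 4 (out-shuffle): 20 → 4
  after op 5 (out-shuffle): 4 → 7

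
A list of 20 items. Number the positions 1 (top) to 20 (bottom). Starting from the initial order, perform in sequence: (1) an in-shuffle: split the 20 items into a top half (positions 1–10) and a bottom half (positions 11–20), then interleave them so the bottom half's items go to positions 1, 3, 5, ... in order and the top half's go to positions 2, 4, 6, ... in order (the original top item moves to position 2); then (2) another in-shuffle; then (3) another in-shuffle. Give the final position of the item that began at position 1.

8

Track the item from position 1 forward through each operation:
  after op 1 (in-shuffle): 1 → 2
  after op 2 (in-shuffle): 2 → 4
  after op 3 (in-shuffle): 4 → 8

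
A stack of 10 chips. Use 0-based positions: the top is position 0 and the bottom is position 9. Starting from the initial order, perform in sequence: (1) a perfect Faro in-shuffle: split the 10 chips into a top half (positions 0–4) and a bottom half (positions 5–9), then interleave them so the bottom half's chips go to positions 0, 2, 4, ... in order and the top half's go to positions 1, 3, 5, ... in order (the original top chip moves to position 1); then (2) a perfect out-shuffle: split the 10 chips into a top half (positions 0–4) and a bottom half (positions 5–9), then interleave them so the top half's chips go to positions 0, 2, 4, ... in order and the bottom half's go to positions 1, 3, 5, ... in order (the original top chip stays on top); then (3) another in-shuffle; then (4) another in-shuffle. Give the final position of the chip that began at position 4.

6

Track the chip from position 4 forward through each operation:
  after op 1 (in-shuffle): 4 → 9
  after op 2 (out-shuffle): 9 → 9
  after op 3 (in-shuffle): 9 → 8
  after op 4 (in-shuffle): 8 → 6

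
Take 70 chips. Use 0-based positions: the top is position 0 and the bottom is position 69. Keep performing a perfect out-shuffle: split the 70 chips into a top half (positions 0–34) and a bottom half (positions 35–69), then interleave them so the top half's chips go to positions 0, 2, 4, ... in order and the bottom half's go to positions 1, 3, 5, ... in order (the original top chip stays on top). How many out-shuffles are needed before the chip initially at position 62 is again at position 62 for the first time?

22

Follow position 62 under repeated out-shuffles:
62 → 55 → 41 → 13 → 26 → 52 → 35 → 1 → ... → 62 (length 22)
It first returns after 22 out-shuffles.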